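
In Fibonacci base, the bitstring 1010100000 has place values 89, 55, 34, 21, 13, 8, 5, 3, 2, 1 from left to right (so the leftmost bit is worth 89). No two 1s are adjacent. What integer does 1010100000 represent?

136

Summing the place values of the 1 bits: 89 + 34 + 13 = 136.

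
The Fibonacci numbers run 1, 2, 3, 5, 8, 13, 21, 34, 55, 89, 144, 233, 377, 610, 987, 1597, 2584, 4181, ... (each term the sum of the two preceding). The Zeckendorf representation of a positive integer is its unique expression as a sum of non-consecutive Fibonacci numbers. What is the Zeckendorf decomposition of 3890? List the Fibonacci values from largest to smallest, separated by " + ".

subtract 2584 from 3890: 1306 remains
subtract 987 from 1306: 319 remains
subtract 233 from 319: 86 remains
subtract 55 from 86: 31 remains
subtract 21 from 31: 10 remains
subtract 8 from 10: 2 remains
subtract 2 from 2: 0 remains
So 3890 = 2584 + 987 + 233 + 55 + 21 + 8 + 2, with no two terms consecutive in the sequence.

2584 + 987 + 233 + 55 + 21 + 8 + 2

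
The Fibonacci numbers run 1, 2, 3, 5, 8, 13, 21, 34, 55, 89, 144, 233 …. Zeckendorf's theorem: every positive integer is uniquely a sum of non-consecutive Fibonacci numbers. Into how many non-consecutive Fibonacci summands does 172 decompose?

Repeatedly subtract the largest Fibonacci number that fits:
subtract 144 from 172: 28 remains
subtract 21 from 28: 7 remains
subtract 5 from 7: 2 remains
subtract 2 from 2: 0 remains
172 = 144 + 21 + 5 + 2, which has 4 terms.

4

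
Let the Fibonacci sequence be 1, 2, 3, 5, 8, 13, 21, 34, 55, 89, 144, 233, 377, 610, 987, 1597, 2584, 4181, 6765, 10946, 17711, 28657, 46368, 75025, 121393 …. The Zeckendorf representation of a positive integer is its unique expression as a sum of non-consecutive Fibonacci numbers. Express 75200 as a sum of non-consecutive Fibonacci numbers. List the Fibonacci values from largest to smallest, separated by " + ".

subtract 75025 from 75200: 175 remains
subtract 144 from 175: 31 remains
subtract 21 from 31: 10 remains
subtract 8 from 10: 2 remains
subtract 2 from 2: 0 remains
So 75200 = 75025 + 144 + 21 + 8 + 2, with no two terms consecutive in the sequence.

75025 + 144 + 21 + 8 + 2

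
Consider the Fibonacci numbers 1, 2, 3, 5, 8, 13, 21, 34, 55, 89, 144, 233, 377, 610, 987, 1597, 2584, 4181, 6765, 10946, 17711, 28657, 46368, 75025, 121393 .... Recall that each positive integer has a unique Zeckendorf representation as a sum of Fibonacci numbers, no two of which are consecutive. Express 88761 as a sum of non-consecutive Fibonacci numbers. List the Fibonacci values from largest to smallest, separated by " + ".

Repeatedly subtract the largest Fibonacci number that fits:
largest Fibonacci ≤ 88761 is 75025; 88761 − 75025 = 13736
largest Fibonacci ≤ 13736 is 10946; 13736 − 10946 = 2790
largest Fibonacci ≤ 2790 is 2584; 2790 − 2584 = 206
largest Fibonacci ≤ 206 is 144; 206 − 144 = 62
largest Fibonacci ≤ 62 is 55; 62 − 55 = 7
largest Fibonacci ≤ 7 is 5; 7 − 5 = 2
largest Fibonacci ≤ 2 is 2; 2 − 2 = 0
So 88761 = 75025 + 10946 + 2584 + 144 + 55 + 5 + 2, with no two terms consecutive in the sequence.

75025 + 10946 + 2584 + 144 + 55 + 5 + 2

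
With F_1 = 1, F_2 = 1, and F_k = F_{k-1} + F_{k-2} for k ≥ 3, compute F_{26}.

Iterating the recurrence up to F_{21} = 10946 and F_{20} = 6765:
F_{22} = F_{21} + F_{20} = 10946 + 6765 = 17711
F_{23} = F_{22} + F_{21} = 17711 + 10946 = 28657
F_{24} = F_{23} + F_{22} = 28657 + 17711 = 46368
F_{25} = F_{24} + F_{23} = 46368 + 28657 = 75025
F_{26} = F_{25} + F_{24} = 75025 + 46368 = 121393

121393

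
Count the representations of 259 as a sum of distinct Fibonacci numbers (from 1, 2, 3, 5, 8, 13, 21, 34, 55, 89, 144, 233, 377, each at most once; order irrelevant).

12

259 = 233+21+5 = 233+21+3+2 = 233+13+8+5 = 144+89+21+5 = 233+13+8+3+2 = … (7 more), for 12 in all.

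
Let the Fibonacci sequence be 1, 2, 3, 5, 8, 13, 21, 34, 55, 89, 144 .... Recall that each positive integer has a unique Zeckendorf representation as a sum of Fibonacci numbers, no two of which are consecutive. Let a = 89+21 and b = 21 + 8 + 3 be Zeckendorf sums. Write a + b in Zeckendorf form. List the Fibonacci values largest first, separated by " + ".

The two numbers are 110 and 32, so their sum is 142.
Greedy algorithm:
largest Fibonacci ≤ 142 is 89; 142 − 89 = 53
largest Fibonacci ≤ 53 is 34; 53 − 34 = 19
largest Fibonacci ≤ 19 is 13; 19 − 13 = 6
largest Fibonacci ≤ 6 is 5; 6 − 5 = 1
largest Fibonacci ≤ 1 is 1; 1 − 1 = 0

89 + 34 + 13 + 5 + 1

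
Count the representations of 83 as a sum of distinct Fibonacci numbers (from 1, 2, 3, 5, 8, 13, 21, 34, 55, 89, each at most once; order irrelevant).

3

Starting from the Zeckendorf form and repeatedly splitting a term F_k into F_{k−1} + F_{k−2} (when neither is already used) reaches every representation.
83 = 55+21+5+2 = 55+13+8+5+2 = 34+21+13+8+5+2 — 3 representations.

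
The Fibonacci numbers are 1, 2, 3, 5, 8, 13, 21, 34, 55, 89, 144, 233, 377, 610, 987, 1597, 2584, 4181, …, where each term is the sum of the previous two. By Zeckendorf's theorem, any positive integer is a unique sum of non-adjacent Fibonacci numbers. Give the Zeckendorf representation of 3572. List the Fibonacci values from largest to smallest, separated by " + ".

3572 − 2584 = 988
988 − 987 = 1
1 − 1 = 0
So 3572 = 2584 + 987 + 1, with no two terms consecutive in the sequence.

2584 + 987 + 1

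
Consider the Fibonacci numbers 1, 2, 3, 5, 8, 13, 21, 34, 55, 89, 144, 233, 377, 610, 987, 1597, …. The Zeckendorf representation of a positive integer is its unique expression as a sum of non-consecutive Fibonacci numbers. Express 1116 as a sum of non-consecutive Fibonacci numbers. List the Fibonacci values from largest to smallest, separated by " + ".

Greedy algorithm:
1116 − 987 = 129
129 − 89 = 40
40 − 34 = 6
6 − 5 = 1
1 − 1 = 0
So 1116 = 987 + 89 + 34 + 5 + 1, with no two terms consecutive in the sequence.

987 + 89 + 34 + 5 + 1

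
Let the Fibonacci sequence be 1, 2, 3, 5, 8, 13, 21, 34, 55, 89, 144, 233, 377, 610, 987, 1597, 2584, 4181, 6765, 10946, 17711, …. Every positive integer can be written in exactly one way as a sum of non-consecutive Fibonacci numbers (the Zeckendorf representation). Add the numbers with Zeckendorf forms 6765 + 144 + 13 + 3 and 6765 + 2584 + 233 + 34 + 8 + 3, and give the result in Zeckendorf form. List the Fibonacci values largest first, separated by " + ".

The two numbers are 6925 and 9627, so their sum is 16552.
16552 − 10946 = 5606
5606 − 4181 = 1425
1425 − 987 = 438
438 − 377 = 61
61 − 55 = 6
6 − 5 = 1
1 − 1 = 0

10946 + 4181 + 987 + 377 + 55 + 5 + 1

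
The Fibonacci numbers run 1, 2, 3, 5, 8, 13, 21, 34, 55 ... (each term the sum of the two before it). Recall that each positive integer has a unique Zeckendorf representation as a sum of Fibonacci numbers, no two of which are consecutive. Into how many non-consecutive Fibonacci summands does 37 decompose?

2

37: greatest Fibonacci not exceeding it is 34, leaving 3
3: greatest Fibonacci not exceeding it is 3, leaving 0
37 = 34 + 3, which has 2 terms.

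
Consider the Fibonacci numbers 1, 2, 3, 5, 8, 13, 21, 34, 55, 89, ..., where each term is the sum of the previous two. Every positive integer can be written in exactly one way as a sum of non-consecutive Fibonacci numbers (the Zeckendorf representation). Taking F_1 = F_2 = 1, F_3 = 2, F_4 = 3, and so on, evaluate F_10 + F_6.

63

F_10 + F_6 = 55 + 8 = 63.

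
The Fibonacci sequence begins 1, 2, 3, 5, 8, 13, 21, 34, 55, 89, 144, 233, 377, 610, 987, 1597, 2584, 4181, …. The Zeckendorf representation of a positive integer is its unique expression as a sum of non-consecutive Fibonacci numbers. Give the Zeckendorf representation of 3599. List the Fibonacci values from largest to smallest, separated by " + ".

2584 + 987 + 21 + 5 + 2

Greedy algorithm:
subtract 2584 from 3599: 1015 remains
subtract 987 from 1015: 28 remains
subtract 21 from 28: 7 remains
subtract 5 from 7: 2 remains
subtract 2 from 2: 0 remains
So 3599 = 2584 + 987 + 21 + 5 + 2, with no two terms consecutive in the sequence.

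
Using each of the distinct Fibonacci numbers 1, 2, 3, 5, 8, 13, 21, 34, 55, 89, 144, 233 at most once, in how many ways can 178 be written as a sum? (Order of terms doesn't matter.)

178 = 144+34 = 144+21+13 = 89+55+34 = 144+21+8+5 = … (4 more), for 8 in all.

8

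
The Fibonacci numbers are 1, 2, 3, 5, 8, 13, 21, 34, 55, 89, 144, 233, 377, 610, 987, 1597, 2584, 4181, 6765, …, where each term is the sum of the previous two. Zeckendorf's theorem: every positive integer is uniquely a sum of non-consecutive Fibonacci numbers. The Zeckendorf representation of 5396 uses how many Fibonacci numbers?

Greedily peel off the largest Fibonacci term at each step:
5396: greatest Fibonacci not exceeding it is 4181, leaving 1215
1215: greatest Fibonacci not exceeding it is 987, leaving 228
228: greatest Fibonacci not exceeding it is 144, leaving 84
84: greatest Fibonacci not exceeding it is 55, leaving 29
29: greatest Fibonacci not exceeding it is 21, leaving 8
8: greatest Fibonacci not exceeding it is 8, leaving 0
5396 = 4181 + 987 + 144 + 55 + 21 + 8, which has 6 terms.

6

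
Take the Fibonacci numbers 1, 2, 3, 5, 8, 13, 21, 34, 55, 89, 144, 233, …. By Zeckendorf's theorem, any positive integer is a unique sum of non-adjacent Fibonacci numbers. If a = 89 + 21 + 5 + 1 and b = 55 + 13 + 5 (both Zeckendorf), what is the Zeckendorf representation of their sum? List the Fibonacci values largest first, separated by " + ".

The two numbers are 116 and 73, so their sum is 189.
Greedily peel off the largest Fibonacci term at each step:
189 − 144 = 45
45 − 34 = 11
11 − 8 = 3
3 − 3 = 0

144 + 34 + 8 + 3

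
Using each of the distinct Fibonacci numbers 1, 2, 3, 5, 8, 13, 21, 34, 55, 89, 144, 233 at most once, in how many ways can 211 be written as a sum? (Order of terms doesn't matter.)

3

211 = 144+55+8+3+1 = 144+34+21+8+3+1 = 89+55+34+21+8+3+1 — 3 representations.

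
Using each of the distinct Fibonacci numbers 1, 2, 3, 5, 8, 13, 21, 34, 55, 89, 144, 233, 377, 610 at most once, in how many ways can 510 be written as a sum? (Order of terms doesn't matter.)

Each representation comes from the Zeckendorf form by replacing some F_k with F_{k−1} + F_{k−2} where possible.
510 = 377+89+34+8+2 = 377+89+34+5+3+2 = 377+89+21+13+8+2 = 233+144+89+34+8+2 = … (8 more), for 12 in all.

12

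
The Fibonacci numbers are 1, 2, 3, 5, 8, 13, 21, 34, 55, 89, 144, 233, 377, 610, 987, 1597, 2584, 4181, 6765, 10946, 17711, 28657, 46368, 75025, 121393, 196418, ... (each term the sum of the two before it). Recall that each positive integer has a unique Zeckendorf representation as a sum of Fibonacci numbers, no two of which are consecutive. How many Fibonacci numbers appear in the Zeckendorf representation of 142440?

9

Greedy algorithm:
largest Fibonacci ≤ 142440 is 121393; 142440 − 121393 = 21047
largest Fibonacci ≤ 21047 is 17711; 21047 − 17711 = 3336
largest Fibonacci ≤ 3336 is 2584; 3336 − 2584 = 752
largest Fibonacci ≤ 752 is 610; 752 − 610 = 142
largest Fibonacci ≤ 142 is 89; 142 − 89 = 53
largest Fibonacci ≤ 53 is 34; 53 − 34 = 19
largest Fibonacci ≤ 19 is 13; 19 − 13 = 6
largest Fibonacci ≤ 6 is 5; 6 − 5 = 1
largest Fibonacci ≤ 1 is 1; 1 − 1 = 0
142440 = 121393 + 17711 + 2584 + 610 + 89 + 34 + 13 + 5 + 1, which has 9 terms.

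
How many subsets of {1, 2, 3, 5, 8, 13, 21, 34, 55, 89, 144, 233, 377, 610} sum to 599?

Starting from the Zeckendorf form and repeatedly splitting a term F_k into F_{k−1} + F_{k−2} (when neither is already used) reaches every representation.
599 = 377+144+55+21+2 = 377+144+55+13+8+2 = 377+144+55+13+5+3+2 = 377+144+34+21+13+8+2 = 377+144+34+21+13+5+3+2 = … (4 more), for 9 in all.

9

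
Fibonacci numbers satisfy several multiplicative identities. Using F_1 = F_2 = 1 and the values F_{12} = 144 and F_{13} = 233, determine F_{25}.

75025

By F_{2k+1} = F_k² + F_{k+1}²: F_{25} = 144² + 233² = 20736 + 54289 = 75025.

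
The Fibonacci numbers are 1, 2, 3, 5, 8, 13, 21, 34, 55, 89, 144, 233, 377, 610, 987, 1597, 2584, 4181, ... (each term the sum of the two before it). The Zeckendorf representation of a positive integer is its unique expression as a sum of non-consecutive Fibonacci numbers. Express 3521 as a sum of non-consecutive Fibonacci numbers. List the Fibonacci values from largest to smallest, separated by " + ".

2584 + 610 + 233 + 89 + 5

Greedily peel off the largest Fibonacci term at each step:
subtract 2584 from 3521: 937 remains
subtract 610 from 937: 327 remains
subtract 233 from 327: 94 remains
subtract 89 from 94: 5 remains
subtract 5 from 5: 0 remains
So 3521 = 2584 + 610 + 233 + 89 + 5, with no two terms consecutive in the sequence.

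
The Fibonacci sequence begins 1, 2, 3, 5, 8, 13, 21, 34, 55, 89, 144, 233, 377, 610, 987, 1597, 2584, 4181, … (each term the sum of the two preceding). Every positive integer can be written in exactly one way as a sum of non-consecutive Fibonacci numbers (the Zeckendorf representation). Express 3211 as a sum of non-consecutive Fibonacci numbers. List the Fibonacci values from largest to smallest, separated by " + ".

2584 + 610 + 13 + 3 + 1

Greedy algorithm:
3211: greatest Fibonacci not exceeding it is 2584, leaving 627
627: greatest Fibonacci not exceeding it is 610, leaving 17
17: greatest Fibonacci not exceeding it is 13, leaving 4
4: greatest Fibonacci not exceeding it is 3, leaving 1
1: greatest Fibonacci not exceeding it is 1, leaving 0
So 3211 = 2584 + 610 + 13 + 3 + 1, with no two terms consecutive in the sequence.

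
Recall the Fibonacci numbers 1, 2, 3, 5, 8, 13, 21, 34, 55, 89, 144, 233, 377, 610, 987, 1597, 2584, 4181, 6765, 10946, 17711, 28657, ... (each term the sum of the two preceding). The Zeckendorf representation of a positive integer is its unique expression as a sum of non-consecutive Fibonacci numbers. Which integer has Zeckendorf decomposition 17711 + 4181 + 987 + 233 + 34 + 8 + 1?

17711 + 4181 + 987 + 233 + 34 + 8 + 1 = 23155.

23155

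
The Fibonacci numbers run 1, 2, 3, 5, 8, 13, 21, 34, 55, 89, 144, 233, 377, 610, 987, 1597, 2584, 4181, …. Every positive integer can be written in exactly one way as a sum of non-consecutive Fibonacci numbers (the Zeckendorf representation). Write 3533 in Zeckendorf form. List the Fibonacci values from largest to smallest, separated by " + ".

take 2584 (≤ 3533); 3533 − 2584 = 949
take 610 (≤ 949); 949 − 610 = 339
take 233 (≤ 339); 339 − 233 = 106
take 89 (≤ 106); 106 − 89 = 17
take 13 (≤ 17); 17 − 13 = 4
take 3 (≤ 4); 4 − 3 = 1
take 1 (≤ 1); 1 − 1 = 0
So 3533 = 2584 + 610 + 233 + 89 + 13 + 3 + 1, with no two terms consecutive in the sequence.

2584 + 610 + 233 + 89 + 13 + 3 + 1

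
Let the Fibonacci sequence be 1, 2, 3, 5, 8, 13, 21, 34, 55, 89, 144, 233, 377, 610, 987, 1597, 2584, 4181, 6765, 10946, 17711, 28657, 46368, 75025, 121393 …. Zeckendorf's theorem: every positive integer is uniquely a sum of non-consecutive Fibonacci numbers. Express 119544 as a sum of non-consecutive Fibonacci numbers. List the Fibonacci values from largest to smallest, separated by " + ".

75025 + 28657 + 10946 + 4181 + 610 + 89 + 34 + 2

75025 ≤ 119544 < 121393, so take 75025; remainder 44519
28657 ≤ 44519 < 46368, so take 28657; remainder 15862
10946 ≤ 15862 < 17711, so take 10946; remainder 4916
4181 ≤ 4916 < 6765, so take 4181; remainder 735
610 ≤ 735 < 987, so take 610; remainder 125
89 ≤ 125 < 144, so take 89; remainder 36
34 ≤ 36 < 55, so take 34; remainder 2
2 ≤ 2 < 3, so take 2; remainder 0
So 119544 = 75025 + 28657 + 10946 + 4181 + 610 + 89 + 34 + 2, with no two terms consecutive in the sequence.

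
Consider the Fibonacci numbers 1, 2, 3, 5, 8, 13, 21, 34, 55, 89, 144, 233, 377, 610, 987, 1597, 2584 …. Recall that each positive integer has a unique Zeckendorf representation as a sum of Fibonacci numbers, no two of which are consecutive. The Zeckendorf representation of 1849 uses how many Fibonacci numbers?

5

1597 ≤ 1849 < 2584, so take 1597; remainder 252
233 ≤ 252 < 377, so take 233; remainder 19
13 ≤ 19 < 21, so take 13; remainder 6
5 ≤ 6 < 8, so take 5; remainder 1
1 ≤ 1 < 2, so take 1; remainder 0
1849 = 1597 + 233 + 13 + 5 + 1, which has 5 terms.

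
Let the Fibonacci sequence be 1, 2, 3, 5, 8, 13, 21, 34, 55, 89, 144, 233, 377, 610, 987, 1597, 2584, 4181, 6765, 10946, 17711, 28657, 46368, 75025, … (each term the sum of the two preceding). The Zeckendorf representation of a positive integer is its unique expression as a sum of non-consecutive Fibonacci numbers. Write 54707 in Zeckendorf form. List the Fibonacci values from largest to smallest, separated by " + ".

46368 + 6765 + 987 + 377 + 144 + 55 + 8 + 3

Greedily peel off the largest Fibonacci term at each step:
54707 − 46368 = 8339
8339 − 6765 = 1574
1574 − 987 = 587
587 − 377 = 210
210 − 144 = 66
66 − 55 = 11
11 − 8 = 3
3 − 3 = 0
So 54707 = 46368 + 6765 + 987 + 377 + 144 + 55 + 8 + 3, with no two terms consecutive in the sequence.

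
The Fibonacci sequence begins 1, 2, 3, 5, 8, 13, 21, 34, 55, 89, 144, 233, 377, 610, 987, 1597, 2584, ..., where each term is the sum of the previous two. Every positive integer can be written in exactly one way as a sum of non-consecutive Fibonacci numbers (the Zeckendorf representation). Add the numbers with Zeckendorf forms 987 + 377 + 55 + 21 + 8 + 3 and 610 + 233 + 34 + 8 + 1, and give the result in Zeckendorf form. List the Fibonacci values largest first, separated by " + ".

1597 + 610 + 89 + 34 + 5 + 2

The two numbers are 1451 and 886, so their sum is 2337.
2337 − 1597 = 740
740 − 610 = 130
130 − 89 = 41
41 − 34 = 7
7 − 5 = 2
2 − 2 = 0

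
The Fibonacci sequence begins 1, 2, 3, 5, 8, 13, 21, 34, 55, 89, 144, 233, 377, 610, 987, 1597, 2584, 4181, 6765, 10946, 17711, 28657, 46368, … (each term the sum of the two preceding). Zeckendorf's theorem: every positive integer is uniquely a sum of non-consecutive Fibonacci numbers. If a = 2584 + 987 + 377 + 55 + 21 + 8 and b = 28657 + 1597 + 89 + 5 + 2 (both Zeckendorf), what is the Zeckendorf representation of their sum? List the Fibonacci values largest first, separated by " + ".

The two numbers are 4032 and 30350, so their sum is 34382.
Repeatedly subtract the largest Fibonacci number that fits:
34382 − 28657 = 5725
5725 − 4181 = 1544
1544 − 987 = 557
557 − 377 = 180
180 − 144 = 36
36 − 34 = 2
2 − 2 = 0

28657 + 4181 + 987 + 377 + 144 + 34 + 2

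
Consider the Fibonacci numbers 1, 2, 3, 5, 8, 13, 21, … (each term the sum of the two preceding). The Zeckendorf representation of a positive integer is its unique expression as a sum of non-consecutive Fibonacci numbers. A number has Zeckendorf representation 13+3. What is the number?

16

13+3 = 16.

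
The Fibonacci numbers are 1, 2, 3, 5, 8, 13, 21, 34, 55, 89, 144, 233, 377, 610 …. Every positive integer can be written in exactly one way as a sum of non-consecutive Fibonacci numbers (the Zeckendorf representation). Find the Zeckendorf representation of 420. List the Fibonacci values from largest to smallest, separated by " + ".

377 + 34 + 8 + 1

subtract 377 from 420: 43 remains
subtract 34 from 43: 9 remains
subtract 8 from 9: 1 remains
subtract 1 from 1: 0 remains
So 420 = 377 + 34 + 8 + 1, with no two terms consecutive in the sequence.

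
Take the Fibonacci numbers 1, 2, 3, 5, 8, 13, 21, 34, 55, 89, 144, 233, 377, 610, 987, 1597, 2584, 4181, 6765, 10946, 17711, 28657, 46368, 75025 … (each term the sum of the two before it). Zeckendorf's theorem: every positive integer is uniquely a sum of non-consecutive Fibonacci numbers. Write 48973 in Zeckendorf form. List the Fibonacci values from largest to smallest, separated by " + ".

46368 + 2584 + 21

46368 ≤ 48973 < 75025, so take 46368; remainder 2605
2584 ≤ 2605 < 4181, so take 2584; remainder 21
21 ≤ 21 < 34, so take 21; remainder 0
So 48973 = 46368 + 2584 + 21, with no two terms consecutive in the sequence.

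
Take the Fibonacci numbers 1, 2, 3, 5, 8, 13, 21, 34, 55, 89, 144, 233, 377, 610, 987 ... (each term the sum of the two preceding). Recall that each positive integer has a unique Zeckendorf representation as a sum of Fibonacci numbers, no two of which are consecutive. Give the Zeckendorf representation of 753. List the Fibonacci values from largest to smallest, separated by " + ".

610 + 89 + 34 + 13 + 5 + 2

take 610 (≤ 753); 753 − 610 = 143
take 89 (≤ 143); 143 − 89 = 54
take 34 (≤ 54); 54 − 34 = 20
take 13 (≤ 20); 20 − 13 = 7
take 5 (≤ 7); 7 − 5 = 2
take 2 (≤ 2); 2 − 2 = 0
So 753 = 610 + 89 + 34 + 13 + 5 + 2, with no two terms consecutive in the sequence.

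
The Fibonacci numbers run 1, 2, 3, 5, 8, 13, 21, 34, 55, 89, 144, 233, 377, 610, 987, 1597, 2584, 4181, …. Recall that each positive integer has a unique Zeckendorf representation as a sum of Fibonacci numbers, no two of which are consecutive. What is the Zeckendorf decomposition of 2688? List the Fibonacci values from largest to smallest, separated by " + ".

2584 + 89 + 13 + 2

subtract 2584 from 2688: 104 remains
subtract 89 from 104: 15 remains
subtract 13 from 15: 2 remains
subtract 2 from 2: 0 remains
So 2688 = 2584 + 89 + 13 + 2, with no two terms consecutive in the sequence.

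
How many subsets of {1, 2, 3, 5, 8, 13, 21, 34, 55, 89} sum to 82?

6

Starting from the Zeckendorf form and repeatedly splitting a term F_k into F_{k−1} + F_{k−2} (when neither is already used) reaches every representation.
82 = 55+21+5+1 = 55+21+3+2+1 = 55+13+8+5+1 = 55+13+8+3+2+1 = … (2 more), for 6 in all.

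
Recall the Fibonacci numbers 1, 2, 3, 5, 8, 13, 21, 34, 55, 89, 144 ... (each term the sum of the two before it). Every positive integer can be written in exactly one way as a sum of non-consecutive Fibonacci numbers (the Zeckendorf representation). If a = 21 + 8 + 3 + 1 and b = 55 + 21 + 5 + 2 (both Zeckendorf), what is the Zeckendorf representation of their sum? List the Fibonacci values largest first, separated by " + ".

The two numbers are 33 and 83, so their sum is 116.
largest Fibonacci ≤ 116 is 89; 116 − 89 = 27
largest Fibonacci ≤ 27 is 21; 27 − 21 = 6
largest Fibonacci ≤ 6 is 5; 6 − 5 = 1
largest Fibonacci ≤ 1 is 1; 1 − 1 = 0

89 + 21 + 5 + 1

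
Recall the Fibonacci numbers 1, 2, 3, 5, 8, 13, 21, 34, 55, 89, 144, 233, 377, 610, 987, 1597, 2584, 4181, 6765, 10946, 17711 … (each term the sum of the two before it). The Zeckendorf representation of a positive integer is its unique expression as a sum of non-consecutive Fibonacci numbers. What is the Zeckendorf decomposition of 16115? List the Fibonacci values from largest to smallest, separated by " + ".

10946 + 4181 + 987 + 1

subtract 10946 from 16115: 5169 remains
subtract 4181 from 5169: 988 remains
subtract 987 from 988: 1 remains
subtract 1 from 1: 0 remains
So 16115 = 10946 + 4181 + 987 + 1, with no two terms consecutive in the sequence.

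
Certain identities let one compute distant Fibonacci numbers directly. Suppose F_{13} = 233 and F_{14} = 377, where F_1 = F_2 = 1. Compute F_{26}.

By the doubling identity F_{2k} = F_k(2F_{k+1} − F_k): F_{26} = 233·(2·377 − 233) = 233·521 = 121393.

121393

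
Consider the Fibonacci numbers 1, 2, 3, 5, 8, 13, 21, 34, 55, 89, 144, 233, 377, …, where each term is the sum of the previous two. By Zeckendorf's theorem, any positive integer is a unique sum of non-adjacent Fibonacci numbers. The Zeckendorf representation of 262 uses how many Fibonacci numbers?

3

largest Fibonacci ≤ 262 is 233; 262 − 233 = 29
largest Fibonacci ≤ 29 is 21; 29 − 21 = 8
largest Fibonacci ≤ 8 is 8; 8 − 8 = 0
262 = 233 + 21 + 8, which has 3 terms.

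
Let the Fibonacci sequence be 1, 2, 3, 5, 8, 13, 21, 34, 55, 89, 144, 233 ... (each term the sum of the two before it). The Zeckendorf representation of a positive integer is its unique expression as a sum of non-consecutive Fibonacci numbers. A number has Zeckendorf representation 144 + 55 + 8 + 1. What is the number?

208

144 + 55 + 8 + 1 = 208.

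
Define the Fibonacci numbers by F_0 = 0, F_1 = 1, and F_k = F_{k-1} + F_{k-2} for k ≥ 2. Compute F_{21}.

Iterating the recurrence up to F_{13} = 233 and F_{12} = 144:
F_{14} = F_{13} + F_{12} = 233 + 144 = 377
F_{15} = F_{14} + F_{13} = 377 + 233 = 610
F_{16} = F_{15} + F_{14} = 610 + 377 = 987
F_{17} = F_{16} + F_{15} = 987 + 610 = 1597
F_{18} = F_{17} + F_{16} = 1597 + 987 = 2584
F_{19} = F_{18} + F_{17} = 2584 + 1597 = 4181
F_{20} = F_{19} + F_{18} = 4181 + 2584 = 6765
F_{21} = F_{20} + F_{19} = 6765 + 4181 = 10946

10946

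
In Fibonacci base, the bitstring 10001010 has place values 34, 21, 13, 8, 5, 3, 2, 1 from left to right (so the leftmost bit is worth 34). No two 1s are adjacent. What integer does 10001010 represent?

Summing the place values of the 1 bits: 34 + 5 + 2 = 41.

41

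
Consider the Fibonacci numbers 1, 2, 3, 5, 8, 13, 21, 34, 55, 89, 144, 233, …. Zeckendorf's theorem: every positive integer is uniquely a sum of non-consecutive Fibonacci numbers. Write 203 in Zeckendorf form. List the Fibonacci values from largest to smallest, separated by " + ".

144 + 55 + 3 + 1

Repeatedly subtract the largest Fibonacci number that fits:
take 144 (≤ 203); 203 − 144 = 59
take 55 (≤ 59); 59 − 55 = 4
take 3 (≤ 4); 4 − 3 = 1
take 1 (≤ 1); 1 − 1 = 0
So 203 = 144 + 55 + 3 + 1, with no two terms consecutive in the sequence.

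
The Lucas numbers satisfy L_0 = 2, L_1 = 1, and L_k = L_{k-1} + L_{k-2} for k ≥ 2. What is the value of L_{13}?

Iterating the recurrence up to L_{6} = 18 and L_{5} = 11:
L_{7} = L_{6} + L_{5} = 18 + 11 = 29
L_{8} = L_{7} + L_{6} = 29 + 18 = 47
L_{9} = L_{8} + L_{7} = 47 + 29 = 76
L_{10} = L_{9} + L_{8} = 76 + 47 = 123
L_{11} = L_{10} + L_{9} = 123 + 76 = 199
L_{12} = L_{11} + L_{10} = 199 + 123 = 322
L_{13} = L_{12} + L_{11} = 322 + 199 = 521

521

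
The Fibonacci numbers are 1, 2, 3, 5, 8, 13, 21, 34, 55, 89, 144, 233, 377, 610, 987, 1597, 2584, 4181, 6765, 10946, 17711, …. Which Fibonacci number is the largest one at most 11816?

10946

10946 ≤ 11816 < 17711, so the largest Fibonacci number not exceeding 11816 is 10946.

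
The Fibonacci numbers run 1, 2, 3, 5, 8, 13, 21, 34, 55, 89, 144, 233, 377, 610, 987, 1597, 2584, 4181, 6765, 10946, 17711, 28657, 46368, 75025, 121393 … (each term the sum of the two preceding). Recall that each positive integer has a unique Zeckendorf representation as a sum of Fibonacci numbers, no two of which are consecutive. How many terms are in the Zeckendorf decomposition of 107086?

8

Greedily peel off the largest Fibonacci term at each step:
107086 − 75025 = 32061
32061 − 28657 = 3404
3404 − 2584 = 820
820 − 610 = 210
210 − 144 = 66
66 − 55 = 11
11 − 8 = 3
3 − 3 = 0
107086 = 75025 + 28657 + 2584 + 610 + 144 + 55 + 8 + 3, which has 8 terms.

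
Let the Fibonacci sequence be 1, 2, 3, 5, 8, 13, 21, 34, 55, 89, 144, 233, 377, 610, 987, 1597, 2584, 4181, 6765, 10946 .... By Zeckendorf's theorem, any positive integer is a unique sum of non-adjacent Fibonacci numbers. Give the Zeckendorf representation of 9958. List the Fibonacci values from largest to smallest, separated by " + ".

9958 − 6765 = 3193
3193 − 2584 = 609
609 − 377 = 232
232 − 144 = 88
88 − 55 = 33
33 − 21 = 12
12 − 8 = 4
4 − 3 = 1
1 − 1 = 0
So 9958 = 6765 + 2584 + 377 + 144 + 55 + 21 + 8 + 3 + 1, with no two terms consecutive in the sequence.

6765 + 2584 + 377 + 144 + 55 + 21 + 8 + 3 + 1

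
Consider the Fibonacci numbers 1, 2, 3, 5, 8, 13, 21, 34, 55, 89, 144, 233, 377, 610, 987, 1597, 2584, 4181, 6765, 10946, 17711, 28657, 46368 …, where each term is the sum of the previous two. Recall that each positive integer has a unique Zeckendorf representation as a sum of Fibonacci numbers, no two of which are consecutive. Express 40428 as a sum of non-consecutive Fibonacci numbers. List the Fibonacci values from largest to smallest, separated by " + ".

subtract 28657 from 40428: 11771 remains
subtract 10946 from 11771: 825 remains
subtract 610 from 825: 215 remains
subtract 144 from 215: 71 remains
subtract 55 from 71: 16 remains
subtract 13 from 16: 3 remains
subtract 3 from 3: 0 remains
So 40428 = 28657 + 10946 + 610 + 144 + 55 + 13 + 3, with no two terms consecutive in the sequence.

28657 + 10946 + 610 + 144 + 55 + 13 + 3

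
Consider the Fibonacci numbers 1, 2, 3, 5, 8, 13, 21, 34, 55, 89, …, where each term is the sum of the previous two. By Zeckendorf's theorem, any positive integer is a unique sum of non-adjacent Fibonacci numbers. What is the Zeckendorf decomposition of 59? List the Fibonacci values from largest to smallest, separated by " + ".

59 − 55 = 4
4 − 3 = 1
1 − 1 = 0
So 59 = 55 + 3 + 1, with no two terms consecutive in the sequence.

55 + 3 + 1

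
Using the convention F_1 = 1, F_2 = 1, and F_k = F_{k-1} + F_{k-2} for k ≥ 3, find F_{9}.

Iterating the recurrence up to F_{4} = 3 and F_{3} = 2:
F_{5} = F_{4} + F_{3} = 3 + 2 = 5
F_{6} = F_{5} + F_{4} = 5 + 3 = 8
F_{7} = F_{6} + F_{5} = 8 + 5 = 13
F_{8} = F_{7} + F_{6} = 13 + 8 = 21
F_{9} = F_{8} + F_{7} = 21 + 13 = 34

34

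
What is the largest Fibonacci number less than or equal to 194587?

121393

121393 ≤ 194587 < 196418, so the largest Fibonacci number not exceeding 194587 is 121393.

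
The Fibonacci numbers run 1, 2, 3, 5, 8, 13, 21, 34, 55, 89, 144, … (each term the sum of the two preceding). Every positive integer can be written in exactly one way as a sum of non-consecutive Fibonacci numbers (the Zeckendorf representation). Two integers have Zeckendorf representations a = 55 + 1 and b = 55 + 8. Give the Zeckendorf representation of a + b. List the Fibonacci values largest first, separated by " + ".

The two numbers are 56 and 63, so their sum is 119.
Greedy algorithm:
119 − 89 = 30
30 − 21 = 9
9 − 8 = 1
1 − 1 = 0

89 + 21 + 8 + 1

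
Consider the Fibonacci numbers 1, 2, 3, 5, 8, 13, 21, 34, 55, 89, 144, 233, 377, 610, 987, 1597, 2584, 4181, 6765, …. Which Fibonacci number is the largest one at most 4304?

4181 ≤ 4304 < 6765, so the largest Fibonacci number not exceeding 4304 is 4181.

4181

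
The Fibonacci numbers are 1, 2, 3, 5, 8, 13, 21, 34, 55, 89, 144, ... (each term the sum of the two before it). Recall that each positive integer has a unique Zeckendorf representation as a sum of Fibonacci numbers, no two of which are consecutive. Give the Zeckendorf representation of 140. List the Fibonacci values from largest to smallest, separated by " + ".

89 + 34 + 13 + 3 + 1

Greedy algorithm:
140 − 89 = 51
51 − 34 = 17
17 − 13 = 4
4 − 3 = 1
1 − 1 = 0
So 140 = 89 + 34 + 13 + 3 + 1, with no two terms consecutive in the sequence.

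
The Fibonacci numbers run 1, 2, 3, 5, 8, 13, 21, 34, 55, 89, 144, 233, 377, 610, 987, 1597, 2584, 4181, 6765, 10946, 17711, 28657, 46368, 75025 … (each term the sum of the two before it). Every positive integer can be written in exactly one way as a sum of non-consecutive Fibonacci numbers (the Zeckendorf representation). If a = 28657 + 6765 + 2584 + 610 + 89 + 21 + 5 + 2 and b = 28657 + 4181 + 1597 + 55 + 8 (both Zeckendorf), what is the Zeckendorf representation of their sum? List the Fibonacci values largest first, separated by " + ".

46368 + 17711 + 6765 + 1597 + 610 + 144 + 34 + 2

The two numbers are 38733 and 34498, so their sum is 73231.
46368 ≤ 73231 < 75025, so take 46368; remainder 26863
17711 ≤ 26863 < 28657, so take 17711; remainder 9152
6765 ≤ 9152 < 10946, so take 6765; remainder 2387
1597 ≤ 2387 < 2584, so take 1597; remainder 790
610 ≤ 790 < 987, so take 610; remainder 180
144 ≤ 180 < 233, so take 144; remainder 36
34 ≤ 36 < 55, so take 34; remainder 2
2 ≤ 2 < 3, so take 2; remainder 0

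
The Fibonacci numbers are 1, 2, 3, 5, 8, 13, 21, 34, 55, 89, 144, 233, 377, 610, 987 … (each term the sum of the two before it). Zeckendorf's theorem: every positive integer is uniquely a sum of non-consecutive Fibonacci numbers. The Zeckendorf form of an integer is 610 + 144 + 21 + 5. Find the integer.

780

610 + 144 + 21 + 5 = 780.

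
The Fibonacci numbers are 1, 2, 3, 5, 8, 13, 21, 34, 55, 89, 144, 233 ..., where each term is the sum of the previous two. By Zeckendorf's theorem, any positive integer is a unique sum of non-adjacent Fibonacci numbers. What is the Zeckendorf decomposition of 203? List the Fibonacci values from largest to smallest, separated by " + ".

Greedily peel off the largest Fibonacci term at each step:
144 ≤ 203 < 233, so take 144; remainder 59
55 ≤ 59 < 89, so take 55; remainder 4
3 ≤ 4 < 5, so take 3; remainder 1
1 ≤ 1 < 2, so take 1; remainder 0
So 203 = 144 + 55 + 3 + 1, with no two terms consecutive in the sequence.

144 + 55 + 3 + 1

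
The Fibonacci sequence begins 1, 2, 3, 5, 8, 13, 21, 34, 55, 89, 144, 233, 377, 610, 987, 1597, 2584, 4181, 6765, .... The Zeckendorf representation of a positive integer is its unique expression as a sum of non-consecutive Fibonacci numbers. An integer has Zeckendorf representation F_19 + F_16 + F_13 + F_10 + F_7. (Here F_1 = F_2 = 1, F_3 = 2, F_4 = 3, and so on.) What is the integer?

5469

F_19 + F_16 + F_13 + F_10 + F_7 = 4181 + 987 + 233 + 55 + 13 = 5469.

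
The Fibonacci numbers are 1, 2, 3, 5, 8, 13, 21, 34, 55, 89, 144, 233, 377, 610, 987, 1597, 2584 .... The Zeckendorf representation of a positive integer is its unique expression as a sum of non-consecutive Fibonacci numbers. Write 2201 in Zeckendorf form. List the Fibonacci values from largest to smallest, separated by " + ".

1597 + 377 + 144 + 55 + 21 + 5 + 2

take 1597 (≤ 2201); 2201 − 1597 = 604
take 377 (≤ 604); 604 − 377 = 227
take 144 (≤ 227); 227 − 144 = 83
take 55 (≤ 83); 83 − 55 = 28
take 21 (≤ 28); 28 − 21 = 7
take 5 (≤ 7); 7 − 5 = 2
take 2 (≤ 2); 2 − 2 = 0
So 2201 = 1597 + 377 + 144 + 55 + 21 + 5 + 2, with no two terms consecutive in the sequence.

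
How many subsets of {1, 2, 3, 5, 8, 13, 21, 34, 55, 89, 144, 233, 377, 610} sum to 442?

Each representation comes from the Zeckendorf form by replacing some F_k with F_{k−1} + F_{k−2} where possible.
442 = 377+55+8+2 = 377+55+5+3+2 = 377+34+21+8+2 = 233+144+55+8+2 = … (9 more), for 13 in all.

13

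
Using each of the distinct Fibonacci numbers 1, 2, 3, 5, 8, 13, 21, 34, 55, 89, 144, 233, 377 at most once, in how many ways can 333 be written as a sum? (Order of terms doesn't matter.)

333 = 233+89+8+3 = 233+89+8+2+1 = 233+55+34+8+3 = 233+89+5+3+2+1 = 233+55+34+8+2+1 = … (10 more), for 15 in all.

15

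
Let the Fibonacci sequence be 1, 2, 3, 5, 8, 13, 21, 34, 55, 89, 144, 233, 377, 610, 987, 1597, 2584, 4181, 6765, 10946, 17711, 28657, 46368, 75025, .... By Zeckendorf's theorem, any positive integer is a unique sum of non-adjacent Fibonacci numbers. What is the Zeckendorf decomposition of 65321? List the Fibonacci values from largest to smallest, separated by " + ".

65321 − 46368 = 18953
18953 − 17711 = 1242
1242 − 987 = 255
255 − 233 = 22
22 − 21 = 1
1 − 1 = 0
So 65321 = 46368 + 17711 + 987 + 233 + 21 + 1, with no two terms consecutive in the sequence.

46368 + 17711 + 987 + 233 + 21 + 1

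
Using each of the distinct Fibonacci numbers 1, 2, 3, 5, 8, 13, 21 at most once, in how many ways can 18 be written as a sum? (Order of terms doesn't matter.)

18 = 13+5 = 13+3+2 = 8+5+3+2 — 3 representations.

3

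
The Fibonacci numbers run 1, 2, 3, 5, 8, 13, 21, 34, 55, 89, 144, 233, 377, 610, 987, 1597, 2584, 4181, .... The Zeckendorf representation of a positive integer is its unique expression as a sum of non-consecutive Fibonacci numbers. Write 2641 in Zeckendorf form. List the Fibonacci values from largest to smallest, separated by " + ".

take 2584 (≤ 2641); 2641 − 2584 = 57
take 55 (≤ 57); 57 − 55 = 2
take 2 (≤ 2); 2 − 2 = 0
So 2641 = 2584 + 55 + 2, with no two terms consecutive in the sequence.

2584 + 55 + 2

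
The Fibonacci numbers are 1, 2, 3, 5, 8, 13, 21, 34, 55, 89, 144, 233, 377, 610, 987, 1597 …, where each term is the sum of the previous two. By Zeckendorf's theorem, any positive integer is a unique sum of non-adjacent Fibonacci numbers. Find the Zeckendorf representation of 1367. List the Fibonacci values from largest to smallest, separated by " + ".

1367 − 987 = 380
380 − 377 = 3
3 − 3 = 0
So 1367 = 987 + 377 + 3, with no two terms consecutive in the sequence.

987 + 377 + 3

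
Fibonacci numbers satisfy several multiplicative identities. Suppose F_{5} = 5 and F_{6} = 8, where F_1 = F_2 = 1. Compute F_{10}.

By the doubling identity F_{2k} = F_k(2F_{k+1} − F_k): F_{10} = 5·(2·8 − 5) = 5·11 = 55.

55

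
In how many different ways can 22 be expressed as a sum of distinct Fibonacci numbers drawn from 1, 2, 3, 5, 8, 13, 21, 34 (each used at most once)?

22 = 21+1 = 13+8+1 = 13+5+3+1 — 3 representations.

3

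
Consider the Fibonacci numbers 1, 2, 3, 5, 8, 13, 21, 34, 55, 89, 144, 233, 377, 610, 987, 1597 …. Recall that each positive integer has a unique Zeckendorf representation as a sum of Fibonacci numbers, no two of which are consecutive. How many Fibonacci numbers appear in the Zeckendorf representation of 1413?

Greedy algorithm:
1413 − 987 = 426
426 − 377 = 49
49 − 34 = 15
15 − 13 = 2
2 − 2 = 0
1413 = 987 + 377 + 34 + 13 + 2, which has 5 terms.

5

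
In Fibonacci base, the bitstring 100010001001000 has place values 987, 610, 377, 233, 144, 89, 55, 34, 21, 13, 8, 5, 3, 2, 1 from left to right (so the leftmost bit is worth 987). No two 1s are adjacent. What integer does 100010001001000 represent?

1157

Summing the place values of the 1 bits: 987 + 144 + 21 + 5 = 1157.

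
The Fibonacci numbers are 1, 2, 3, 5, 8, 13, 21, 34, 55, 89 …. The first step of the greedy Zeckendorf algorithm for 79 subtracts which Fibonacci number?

55

55 ≤ 79 < 89, so the largest Fibonacci number not exceeding 79 is 55.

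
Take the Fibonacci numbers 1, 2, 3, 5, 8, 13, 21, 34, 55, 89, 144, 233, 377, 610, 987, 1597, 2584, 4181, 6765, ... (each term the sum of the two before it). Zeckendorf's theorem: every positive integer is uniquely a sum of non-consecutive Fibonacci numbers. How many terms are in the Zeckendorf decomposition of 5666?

subtract 4181 from 5666: 1485 remains
subtract 987 from 1485: 498 remains
subtract 377 from 498: 121 remains
subtract 89 from 121: 32 remains
subtract 21 from 32: 11 remains
subtract 8 from 11: 3 remains
subtract 3 from 3: 0 remains
5666 = 4181 + 987 + 377 + 89 + 21 + 8 + 3, which has 7 terms.

7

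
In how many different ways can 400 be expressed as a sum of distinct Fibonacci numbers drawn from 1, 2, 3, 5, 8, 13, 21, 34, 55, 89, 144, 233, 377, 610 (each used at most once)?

Each representation comes from the Zeckendorf form by replacing some F_k with F_{k−1} + F_{k−2} where possible.
400 = 377+21+2 = 377+13+8+2 = 233+144+21+2 = 377+13+5+3+2 = … (7 more), for 11 in all.

11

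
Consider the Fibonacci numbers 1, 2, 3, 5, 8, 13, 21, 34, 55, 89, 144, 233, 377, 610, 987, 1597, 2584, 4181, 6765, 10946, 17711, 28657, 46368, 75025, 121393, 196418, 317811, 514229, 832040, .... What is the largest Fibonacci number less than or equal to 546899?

514229

514229 ≤ 546899 < 832040, so the largest Fibonacci number not exceeding 546899 is 514229.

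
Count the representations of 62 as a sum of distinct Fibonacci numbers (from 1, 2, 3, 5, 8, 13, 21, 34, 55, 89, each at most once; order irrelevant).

Starting from the Zeckendorf form and repeatedly splitting a term F_k into F_{k−1} + F_{k−2} (when neither is already used) reaches every representation.
62 = 55+5+2 = 34+21+5+2 = 34+13+8+5+2 — 3 representations.

3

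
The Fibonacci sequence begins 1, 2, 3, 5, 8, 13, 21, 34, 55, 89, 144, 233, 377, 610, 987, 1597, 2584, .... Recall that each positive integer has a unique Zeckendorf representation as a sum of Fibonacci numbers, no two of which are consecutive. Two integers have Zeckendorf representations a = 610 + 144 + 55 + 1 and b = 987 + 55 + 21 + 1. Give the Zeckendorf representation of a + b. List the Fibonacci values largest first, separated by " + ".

1597 + 233 + 34 + 8 + 2

The two numbers are 810 and 1064, so their sum is 1874.
1597 ≤ 1874 < 2584, so take 1597; remainder 277
233 ≤ 277 < 377, so take 233; remainder 44
34 ≤ 44 < 55, so take 34; remainder 10
8 ≤ 10 < 13, so take 8; remainder 2
2 ≤ 2 < 3, so take 2; remainder 0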